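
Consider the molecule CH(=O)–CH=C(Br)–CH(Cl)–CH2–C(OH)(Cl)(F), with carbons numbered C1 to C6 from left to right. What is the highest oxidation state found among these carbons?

Tallying each carbon's bonds:
C1: 1C, 1H, 2O → 0 − 1 + 2 = +1
C2: 3C, 1H → 0 − 1 = -1
C3: 3C, 1Br → 0 + 1 = +1
C4: 2C, 1H, 1Cl → 0 − 1 + 1 = 0
C5: 2C, 2H → 0 − 2 = -2
C6: 1C, 1O, 1F, 1Cl → 0 + 1 + 1 + 1 = +3
The highest value is +3.

+3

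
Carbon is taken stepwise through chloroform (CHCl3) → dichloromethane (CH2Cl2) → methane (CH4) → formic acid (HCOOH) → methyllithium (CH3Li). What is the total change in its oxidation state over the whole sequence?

-6

Carbon oxidation states along the series — chloroform: +2, dichloromethane: 0, methane: -4, formic acid: +2, methyllithium: -4.
Net change = -4 − (+2) = -6.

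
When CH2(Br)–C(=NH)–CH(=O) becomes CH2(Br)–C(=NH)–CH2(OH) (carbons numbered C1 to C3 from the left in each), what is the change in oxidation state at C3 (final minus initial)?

Before: C3 has 1 bond to C, 1 bond to H, 2 bonds to O → oxidation state +1.
After: C3 has 1 bond to C, 2 bonds to H, 1 bond to O → oxidation state -1.
Δ = -1 − (+1) = -2, so this is a reduction at C3.

-2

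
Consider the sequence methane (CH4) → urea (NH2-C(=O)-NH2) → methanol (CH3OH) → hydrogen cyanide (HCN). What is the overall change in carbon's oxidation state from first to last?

+6

Carbon oxidation states along the series — methane: -4, urea: +4, methanol: -2, hydrogen cyanide: +2.
Net change = +2 − (-4) = +6.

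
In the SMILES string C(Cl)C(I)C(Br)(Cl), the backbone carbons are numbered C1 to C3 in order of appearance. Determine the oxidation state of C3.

C3 has one bond to C (0), one bond to H (-1), one bond to Br (+1), one bond to Cl (+1).
Oxidation state = 0 − 1 + 1 + 1 = +1.

+1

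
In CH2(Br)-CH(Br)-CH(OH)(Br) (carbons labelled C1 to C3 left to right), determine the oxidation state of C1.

Each bond to a more electronegative atom (O, N, halogen) counts +1, each bond to a less electronegative atom (H, metal, B, Si) counts −1, and each C–C bond counts 0.
C1 has one bond to C (0), one bond to H (-1), one bond to H (-1), one bond to Br (+1).
Oxidation state = 0 − 1 − 1 + 1 = -1.

-1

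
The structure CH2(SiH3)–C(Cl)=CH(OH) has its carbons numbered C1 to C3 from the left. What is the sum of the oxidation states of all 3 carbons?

-2

Tallying each carbon's bonds:
C1: 1C, 2H, 1Si → 0 − 2 − 1 = -3
C2: 3C, 1Cl → 0 + 1 = +1
C3: 2C, 1H, 1O → 0 − 1 + 1 = 0
Sum = -3 + 1 + 0 = -2.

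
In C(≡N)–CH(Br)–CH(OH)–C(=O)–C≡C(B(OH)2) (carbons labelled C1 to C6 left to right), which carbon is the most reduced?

C6

Tallying each carbon's bonds:
C1: 1C, 3N → 0 + 3 = +3
C2: 2C, 1H, 1Br → 0 − 1 + 1 = 0
C3: 2C, 1H, 1O → 0 − 1 + 1 = 0
C4: 2C, 2O → 0 + 2 = +2
C5: 4C → 0 = 0
C6: 3C, 1B → 0 − 1 = -1
The most reduced carbon is C6 at -1.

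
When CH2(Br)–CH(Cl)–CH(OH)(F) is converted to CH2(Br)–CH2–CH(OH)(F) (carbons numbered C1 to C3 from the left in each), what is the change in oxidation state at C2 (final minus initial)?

Before: C2 has 2 bonds to C, 1 bond to H, 1 bond to Cl → oxidation state 0.
After: C2 has 2 bonds to C, 2 bonds to H → oxidation state -2.
Δ = -2 − (0) = -2, so this is a reduction at C2.

-2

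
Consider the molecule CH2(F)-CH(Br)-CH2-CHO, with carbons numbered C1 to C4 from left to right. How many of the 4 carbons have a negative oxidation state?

Count +1 for every bond to an atom more electronegative than carbon and −1 for every bond to one less electronegative; C–C bonds are 0. Tallying each carbon:
C1: 1C, 2H, 1F → 0 − 2 + 1 = -1
C2: 2C, 1H, 1Br → 0 − 1 + 1 = 0
C3: 2C, 2H → 0 − 2 = -2
C4: 1C, 1H, 2O → 0 − 1 + 2 = +1
2 carbons (C1, C3) meet the condition.

2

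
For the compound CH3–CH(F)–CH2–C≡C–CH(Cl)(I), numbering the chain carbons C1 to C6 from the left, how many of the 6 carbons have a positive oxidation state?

Count +1 for every bond to an atom more electronegative than carbon and −1 for every bond to one less electronegative; C–C bonds are 0. Tallying each carbon:
C1: 1C, 3H → 0 − 3 = -3
C2: 2C, 1H, 1F → 0 − 1 + 1 = 0
C3: 2C, 2H → 0 − 2 = -2
C4: 4C → 0 = 0
C5: 4C → 0 = 0
C6: 1C, 1H, 1Cl, 1I → 0 − 1 + 1 + 1 = +1
1 carbon (C6) meets the condition.

1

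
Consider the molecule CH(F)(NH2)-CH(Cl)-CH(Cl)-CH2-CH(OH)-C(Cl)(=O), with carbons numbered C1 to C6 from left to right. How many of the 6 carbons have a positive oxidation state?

2

Each bond to a more electronegative atom (O, N, halogen) counts +1, each bond to a less electronegative atom (H, metal, B, Si) counts −1, and each C–C bond counts 0. Tallying each carbon:
C1: 1C, 1H, 1N, 1F → 0 − 1 + 1 + 1 = +1
C2: 2C, 1H, 1Cl → 0 − 1 + 1 = 0
C3: 2C, 1H, 1Cl → 0 − 1 + 1 = 0
C4: 2C, 2H → 0 − 2 = -2
C5: 2C, 1H, 1O → 0 − 1 + 1 = 0
C6: 1C, 2O, 1Cl → 0 + 2 + 1 = +3
2 carbons (C1, C6) meet the condition.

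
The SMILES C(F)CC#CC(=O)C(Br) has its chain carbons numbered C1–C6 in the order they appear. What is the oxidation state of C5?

Each bond to a more electronegative atom (O, N, halogen) counts +1, each bond to a less electronegative atom (H, metal, B, Si) counts −1, and each C–C bond counts 0.
C5 has one bond to C (0), one bond to C (0), a double bond to O (2×+1 = +2).
Oxidation state = 0 + 0 + 2 = +2.

+2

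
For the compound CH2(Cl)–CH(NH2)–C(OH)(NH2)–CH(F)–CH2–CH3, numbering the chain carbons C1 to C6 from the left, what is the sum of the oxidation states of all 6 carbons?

-4

Each bond to a more electronegative atom (O, N, halogen) counts +1, each bond to a less electronegative atom (H, metal, B, Si) counts −1, and each C–C bond counts 0. Tallying each carbon:
C1: 1C, 2H, 1Cl → 0 − 2 + 1 = -1
C2: 2C, 1H, 1N → 0 − 1 + 1 = 0
C3: 2C, 1O, 1N → 0 + 1 + 1 = +2
C4: 2C, 1H, 1F → 0 − 1 + 1 = 0
C5: 2C, 2H → 0 − 2 = -2
C6: 1C, 3H → 0 − 3 = -3
Sum = -1 + 0 + 2 + 0 − 2 − 3 = -4.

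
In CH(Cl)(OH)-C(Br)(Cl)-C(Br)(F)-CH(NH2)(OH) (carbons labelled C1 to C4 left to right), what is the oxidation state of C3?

Assign +1 per bond to O/N/halogen, −1 per bond to H or an electropositive element, and 0 per bond to carbon.
C3 has one bond to C (0), one bond to C (0), one bond to Br (+1), one bond to F (+1).
Oxidation state = 0 + 0 + 1 + 1 = +2.

+2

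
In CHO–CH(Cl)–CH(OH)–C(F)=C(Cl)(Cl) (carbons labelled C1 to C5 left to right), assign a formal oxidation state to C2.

0

C2 has one bond to C (0), one bond to C (0), one bond to H (-1), one bond to Cl (+1).
Oxidation state = 0 + 0 − 1 + 1 = 0.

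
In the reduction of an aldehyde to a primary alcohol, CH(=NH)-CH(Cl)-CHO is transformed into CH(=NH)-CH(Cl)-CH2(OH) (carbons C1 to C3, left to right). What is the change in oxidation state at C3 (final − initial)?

-2

Before: C3 has 1 bond to C, 1 bond to H, 2 bonds to O → oxidation state +1.
After: C3 has 1 bond to C, 2 bonds to H, 1 bond to O → oxidation state -1.
Δ = -1 − (+1) = -2, so this is a reduction at C3.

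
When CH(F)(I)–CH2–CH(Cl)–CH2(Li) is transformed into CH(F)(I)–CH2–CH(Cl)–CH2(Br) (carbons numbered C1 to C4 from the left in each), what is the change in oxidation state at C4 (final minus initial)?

Before: C4 has 1 bond to C, 2 bonds to H, 1 bond to Li → oxidation state -3.
After: C4 has 1 bond to C, 2 bonds to H, 1 bond to Br → oxidation state -1.
Δ = -1 − (-3) = +2, so this is an oxidation at C4.

+2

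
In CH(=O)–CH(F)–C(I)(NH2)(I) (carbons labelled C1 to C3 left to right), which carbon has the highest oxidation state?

Assign +1 per bond to O/N/halogen, −1 per bond to H or an electropositive element, and 0 per bond to carbon. Tallying each carbon:
C1: 1C, 1H, 2O → 0 − 1 + 2 = +1
C2: 2C, 1H, 1F → 0 − 1 + 1 = 0
C3: 1C, 1N, 2I → 0 + 1 + 2 = +3
The most oxidised carbon is C3 at +3.

C3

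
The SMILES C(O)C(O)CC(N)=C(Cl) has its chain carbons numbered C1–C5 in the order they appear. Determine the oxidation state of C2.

Count +1 for every bond to an atom more electronegative than carbon and −1 for every bond to one less electronegative; C–C bonds are 0.
C2 has one bond to C (0), one bond to C (0), one bond to H (-1), one bond to O (+1).
Oxidation state = 0 + 0 − 1 + 1 = 0.

0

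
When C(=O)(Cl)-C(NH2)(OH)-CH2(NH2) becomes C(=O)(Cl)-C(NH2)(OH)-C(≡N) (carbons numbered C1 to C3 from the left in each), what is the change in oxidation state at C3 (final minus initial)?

Before: C3 has 1 bond to C, 2 bonds to H, 1 bond to N → oxidation state -1.
After: C3 has 1 bond to C, 3 bonds to N → oxidation state +3.
Δ = +3 − (-1) = +4, so this is an oxidation at C3.

+4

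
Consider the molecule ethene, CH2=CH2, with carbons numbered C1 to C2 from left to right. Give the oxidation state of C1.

Count +1 for every bond to an atom more electronegative than carbon and −1 for every bond to one less electronegative; C–C bonds are 0.
C1 has one bond to H (-1), one bond to H (-1), a double bond to C (2×0 = 0).
Oxidation state = -1 − 1 + 0 = -2.

-2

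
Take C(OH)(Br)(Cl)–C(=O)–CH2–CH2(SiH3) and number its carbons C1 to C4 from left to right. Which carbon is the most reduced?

Assign +1 per bond to O/N/halogen, −1 per bond to H or an electropositive element, and 0 per bond to carbon. Tallying each carbon:
C1: 1C, 1O, 1Cl, 1Br → 0 + 1 + 1 + 1 = +3
C2: 2C, 2O → 0 + 2 = +2
C3: 2C, 2H → 0 − 2 = -2
C4: 1C, 2H, 1Si → 0 − 2 − 1 = -3
The most reduced carbon is C4 at -3.

C4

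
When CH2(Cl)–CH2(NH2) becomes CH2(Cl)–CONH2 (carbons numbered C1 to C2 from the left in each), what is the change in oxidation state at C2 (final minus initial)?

+4

Before: C2 has 1 bond to C, 2 bonds to H, 1 bond to N → oxidation state -1.
After: C2 has 1 bond to C, 2 bonds to O, 1 bond to N → oxidation state +3.
Δ = +3 − (-1) = +4, so this is an oxidation at C2.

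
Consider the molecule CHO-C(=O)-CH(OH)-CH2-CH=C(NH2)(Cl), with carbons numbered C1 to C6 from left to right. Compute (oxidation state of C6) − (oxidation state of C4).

+4

C6: 2C, 1N, 1Cl → 0 + 1 + 1 = +2
C4: 2C, 2H → 0 − 2 = -2
Difference: +2 − (-2) = +4.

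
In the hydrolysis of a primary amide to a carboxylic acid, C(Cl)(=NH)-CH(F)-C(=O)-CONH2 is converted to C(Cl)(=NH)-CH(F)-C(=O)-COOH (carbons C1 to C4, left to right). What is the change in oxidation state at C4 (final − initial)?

Before: C4 has 1 bond to C, 2 bonds to O, 1 bond to N → oxidation state +3.
After: C4 has 1 bond to C, 3 bonds to O → oxidation state +3.
Δ = +3 − (+3) = 0, so no net redox change at C4.

0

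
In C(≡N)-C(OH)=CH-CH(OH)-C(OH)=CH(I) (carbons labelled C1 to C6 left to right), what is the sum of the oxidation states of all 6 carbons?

Count +1 for every bond to an atom more electronegative than carbon and −1 for every bond to one less electronegative; C–C bonds are 0. Tallying each carbon:
C1: 1C, 3N → 0 + 3 = +3
C2: 3C, 1O → 0 + 1 = +1
C3: 3C, 1H → 0 − 1 = -1
C4: 2C, 1H, 1O → 0 − 1 + 1 = 0
C5: 3C, 1O → 0 + 1 = +1
C6: 2C, 1H, 1I → 0 − 1 + 1 = 0
Sum = +3 + 1 − 1 + 0 + 1 + 0 = +4.

+4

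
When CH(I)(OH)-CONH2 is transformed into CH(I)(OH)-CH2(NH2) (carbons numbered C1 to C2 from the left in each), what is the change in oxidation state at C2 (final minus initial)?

Before: C2 has 1 bond to C, 2 bonds to O, 1 bond to N → oxidation state +3.
After: C2 has 1 bond to C, 2 bonds to H, 1 bond to N → oxidation state -1.
Δ = -1 − (+3) = -4, so this is a reduction at C2.

-4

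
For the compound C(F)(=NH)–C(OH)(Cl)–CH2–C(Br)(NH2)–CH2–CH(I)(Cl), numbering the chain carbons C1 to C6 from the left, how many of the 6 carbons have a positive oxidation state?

4

Each bond to a more electronegative atom (O, N, halogen) counts +1, each bond to a less electronegative atom (H, metal, B, Si) counts −1, and each C–C bond counts 0. Tallying each carbon:
C1: 1C, 2N, 1F → 0 + 2 + 1 = +3
C2: 2C, 1O, 1Cl → 0 + 1 + 1 = +2
C3: 2C, 2H → 0 − 2 = -2
C4: 2C, 1N, 1Br → 0 + 1 + 1 = +2
C5: 2C, 2H → 0 − 2 = -2
C6: 1C, 1H, 1Cl, 1I → 0 − 1 + 1 + 1 = +1
4 carbons (C1, C2, C4, C6) meet the condition.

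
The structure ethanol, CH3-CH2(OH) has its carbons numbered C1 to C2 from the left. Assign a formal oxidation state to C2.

Bonds to more-electronegative neighbours contribute +1 each, bonds to H or metals contribute −1 each, and C–C bonds contribute 0.
C2 has one bond to H (-1), one bond to H (-1), one bond to O (+1), one bond to C (0).
Oxidation state = -1 − 1 + 1 + 0 = -1.

-1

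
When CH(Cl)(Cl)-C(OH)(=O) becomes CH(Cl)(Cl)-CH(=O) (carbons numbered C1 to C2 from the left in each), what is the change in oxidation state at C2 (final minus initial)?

-2

Before: C2 has 1 bond to C, 3 bonds to O → oxidation state +3.
After: C2 has 1 bond to C, 1 bond to H, 2 bonds to O → oxidation state +1.
Δ = +1 − (+3) = -2, so this is a reduction at C2.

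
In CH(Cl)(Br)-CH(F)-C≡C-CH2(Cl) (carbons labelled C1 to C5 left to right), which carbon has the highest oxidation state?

C1

Tallying each carbon's bonds:
C1: 1C, 1H, 1Cl, 1Br → 0 − 1 + 1 + 1 = +1
C2: 2C, 1H, 1F → 0 − 1 + 1 = 0
C3: 4C → 0 = 0
C4: 4C → 0 = 0
C5: 1C, 2H, 1Cl → 0 − 2 + 1 = -1
The most oxidised carbon is C1 at +1.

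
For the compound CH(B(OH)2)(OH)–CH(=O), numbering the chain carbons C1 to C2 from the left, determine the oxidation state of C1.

-1

Count +1 for every bond to an atom more electronegative than carbon and −1 for every bond to one less electronegative; C–C bonds are 0.
C1 has one bond to C (0), one bond to B (-1), one bond to O (+1), one bond to H (-1).
Oxidation state = 0 − 1 + 1 − 1 = -1.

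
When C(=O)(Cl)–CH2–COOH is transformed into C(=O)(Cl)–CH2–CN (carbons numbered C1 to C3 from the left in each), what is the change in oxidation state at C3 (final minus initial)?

Before: C3 has 1 bond to C, 3 bonds to O → oxidation state +3.
After: C3 has 1 bond to C, 3 bonds to N → oxidation state +3.
Δ = +3 − (+3) = 0, so no net redox change at C3.

0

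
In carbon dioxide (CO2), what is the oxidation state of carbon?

Assign +1 per bond to O/N/halogen, −1 per bond to H or an electropositive element, and 0 per bond to carbon.
The carbon has a double bond to O (2×+1 = +2), a double bond to O (2×+1 = +2).
Oxidation state = +2 + 2 = +4.

+4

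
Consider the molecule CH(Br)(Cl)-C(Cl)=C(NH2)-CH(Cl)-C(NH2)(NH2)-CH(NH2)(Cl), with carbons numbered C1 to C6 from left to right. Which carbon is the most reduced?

C4

Assign +1 per bond to O/N/halogen, −1 per bond to H or an electropositive element, and 0 per bond to carbon. Tallying each carbon:
C1: 1C, 1H, 1Cl, 1Br → 0 − 1 + 1 + 1 = +1
C2: 3C, 1Cl → 0 + 1 = +1
C3: 3C, 1N → 0 + 1 = +1
C4: 2C, 1H, 1Cl → 0 − 1 + 1 = 0
C5: 2C, 2N → 0 + 2 = +2
C6: 1C, 1H, 1N, 1Cl → 0 − 1 + 1 + 1 = +1
The most reduced carbon is C4 at 0.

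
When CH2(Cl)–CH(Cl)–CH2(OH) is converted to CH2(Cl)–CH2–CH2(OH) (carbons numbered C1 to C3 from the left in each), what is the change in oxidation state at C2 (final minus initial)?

-2

Before: C2 has 2 bonds to C, 1 bond to H, 1 bond to Cl → oxidation state 0.
After: C2 has 2 bonds to C, 2 bonds to H → oxidation state -2.
Δ = -2 − (0) = -2, so this is a reduction at C2.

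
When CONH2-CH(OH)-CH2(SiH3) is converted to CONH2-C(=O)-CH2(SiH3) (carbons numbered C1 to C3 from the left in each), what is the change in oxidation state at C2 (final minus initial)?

Before: C2 has 2 bonds to C, 1 bond to H, 1 bond to O → oxidation state 0.
After: C2 has 2 bonds to C, 2 bonds to O → oxidation state +2.
Δ = +2 − (0) = +2, so this is an oxidation at C2.

+2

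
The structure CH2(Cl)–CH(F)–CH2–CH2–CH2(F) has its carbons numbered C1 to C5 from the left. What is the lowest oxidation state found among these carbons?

Tallying each carbon's bonds:
C1: 1C, 2H, 1Cl → 0 − 2 + 1 = -1
C2: 2C, 1H, 1F → 0 − 1 + 1 = 0
C3: 2C, 2H → 0 − 2 = -2
C4: 2C, 2H → 0 − 2 = -2
C5: 1C, 2H, 1F → 0 − 2 + 1 = -1
The lowest value is -2.

-2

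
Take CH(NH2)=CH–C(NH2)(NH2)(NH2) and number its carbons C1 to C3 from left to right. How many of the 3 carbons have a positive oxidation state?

Tallying each carbon's bonds:
C1: 2C, 1H, 1N → 0 − 1 + 1 = 0
C2: 3C, 1H → 0 − 1 = -1
C3: 1C, 3N → 0 + 3 = +3
1 carbon (C3) meets the condition.

1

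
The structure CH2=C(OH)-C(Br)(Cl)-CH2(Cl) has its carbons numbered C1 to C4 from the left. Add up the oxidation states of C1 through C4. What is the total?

Bonds to more-electronegative neighbours contribute +1 each, bonds to H or metals contribute −1 each, and C–C bonds contribute 0. Tallying each carbon:
C1: 2C, 2H → 0 − 2 = -2
C2: 3C, 1O → 0 + 1 = +1
C3: 2C, 1Cl, 1Br → 0 + 1 + 1 = +2
C4: 1C, 2H, 1Cl → 0 − 2 + 1 = -1
Sum = -2 + 1 + 2 − 1 = 0.

0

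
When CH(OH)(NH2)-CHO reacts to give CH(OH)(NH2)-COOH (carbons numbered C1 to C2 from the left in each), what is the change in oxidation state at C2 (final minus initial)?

Before: C2 has 1 bond to C, 1 bond to H, 2 bonds to O → oxidation state +1.
After: C2 has 1 bond to C, 3 bonds to O → oxidation state +3.
Δ = +3 − (+1) = +2, so this is an oxidation at C2.

+2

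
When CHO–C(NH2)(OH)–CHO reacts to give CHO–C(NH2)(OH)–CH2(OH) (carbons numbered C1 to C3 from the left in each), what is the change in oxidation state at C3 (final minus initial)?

Before: C3 has 1 bond to C, 1 bond to H, 2 bonds to O → oxidation state +1.
After: C3 has 1 bond to C, 2 bonds to H, 1 bond to O → oxidation state -1.
Δ = -1 − (+1) = -2, so this is a reduction at C3.

-2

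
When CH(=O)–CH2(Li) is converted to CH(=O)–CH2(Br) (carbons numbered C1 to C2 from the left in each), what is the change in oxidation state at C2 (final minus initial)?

Before: C2 has 1 bond to C, 2 bonds to H, 1 bond to Li → oxidation state -3.
After: C2 has 1 bond to C, 2 bonds to H, 1 bond to Br → oxidation state -1.
Δ = -1 − (-3) = +2, so this is an oxidation at C2.

+2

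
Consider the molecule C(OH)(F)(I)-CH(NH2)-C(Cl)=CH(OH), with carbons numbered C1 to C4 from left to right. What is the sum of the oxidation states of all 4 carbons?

Tallying each carbon's bonds:
C1: 1C, 1O, 1F, 1I → 0 + 1 + 1 + 1 = +3
C2: 2C, 1H, 1N → 0 − 1 + 1 = 0
C3: 3C, 1Cl → 0 + 1 = +1
C4: 2C, 1H, 1O → 0 − 1 + 1 = 0
Sum = +3 + 0 + 1 + 0 = +4.

+4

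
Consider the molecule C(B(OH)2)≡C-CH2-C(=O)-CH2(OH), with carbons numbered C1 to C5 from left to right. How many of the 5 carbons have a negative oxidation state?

3

Assign +1 per bond to O/N/halogen, −1 per bond to H or an electropositive element, and 0 per bond to carbon. Tallying each carbon:
C1: 3C, 1B → 0 − 1 = -1
C2: 4C → 0 = 0
C3: 2C, 2H → 0 − 2 = -2
C4: 2C, 2O → 0 + 2 = +2
C5: 1C, 2H, 1O → 0 − 2 + 1 = -1
3 carbons (C1, C3, C5) meet the condition.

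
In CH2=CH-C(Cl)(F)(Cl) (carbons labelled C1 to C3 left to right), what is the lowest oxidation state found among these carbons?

Tallying each carbon's bonds:
C1: 2C, 2H → 0 − 2 = -2
C2: 3C, 1H → 0 − 1 = -1
C3: 1C, 1F, 2Cl → 0 + 1 + 2 = +3
The lowest value is -2.

-2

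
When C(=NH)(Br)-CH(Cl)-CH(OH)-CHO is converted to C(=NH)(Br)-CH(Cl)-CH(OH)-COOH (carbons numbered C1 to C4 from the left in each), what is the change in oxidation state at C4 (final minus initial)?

Before: C4 has 1 bond to C, 1 bond to H, 2 bonds to O → oxidation state +1.
After: C4 has 1 bond to C, 3 bonds to O → oxidation state +3.
Δ = +3 − (+1) = +2, so this is an oxidation at C4.

+2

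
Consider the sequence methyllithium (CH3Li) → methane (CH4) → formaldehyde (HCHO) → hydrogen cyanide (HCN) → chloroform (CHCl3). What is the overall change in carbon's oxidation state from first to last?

+6

Carbon oxidation states along the series — methyllithium: -4, methane: -4, formaldehyde: 0, hydrogen cyanide: +2, chloroform: +2.
Net change = +2 − (-4) = +6.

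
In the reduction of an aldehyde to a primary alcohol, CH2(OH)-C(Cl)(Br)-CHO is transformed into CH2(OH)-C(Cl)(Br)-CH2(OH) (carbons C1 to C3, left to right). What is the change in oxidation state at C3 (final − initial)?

-2

Before: C3 has 1 bond to C, 1 bond to H, 2 bonds to O → oxidation state +1.
After: C3 has 1 bond to C, 2 bonds to H, 1 bond to O → oxidation state -1.
Δ = -1 − (+1) = -2, so this is a reduction at C3.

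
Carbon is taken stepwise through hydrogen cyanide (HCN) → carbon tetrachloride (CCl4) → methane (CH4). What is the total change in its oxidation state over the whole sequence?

-6

Carbon oxidation states along the series — hydrogen cyanide: +2, carbon tetrachloride: +4, methane: -4.
Net change = -4 − (+2) = -6.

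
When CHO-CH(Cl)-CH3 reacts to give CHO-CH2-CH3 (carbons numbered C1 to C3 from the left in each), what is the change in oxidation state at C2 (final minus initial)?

-2

Before: C2 has 2 bonds to C, 1 bond to H, 1 bond to Cl → oxidation state 0.
After: C2 has 2 bonds to C, 2 bonds to H → oxidation state -2.
Δ = -2 − (0) = -2, so this is a reduction at C2.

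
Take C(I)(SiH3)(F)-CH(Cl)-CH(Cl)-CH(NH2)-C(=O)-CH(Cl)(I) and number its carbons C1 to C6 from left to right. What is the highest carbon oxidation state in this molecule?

Bonds to more-electronegative neighbours contribute +1 each, bonds to H or metals contribute −1 each, and C–C bonds contribute 0. Tallying each carbon:
C1: 1C, 1F, 1I, 1Si → 0 + 1 + 1 − 1 = +1
C2: 2C, 1H, 1Cl → 0 − 1 + 1 = 0
C3: 2C, 1H, 1Cl → 0 − 1 + 1 = 0
C4: 2C, 1H, 1N → 0 − 1 + 1 = 0
C5: 2C, 2O → 0 + 2 = +2
C6: 1C, 1H, 1Cl, 1I → 0 − 1 + 1 + 1 = +1
The highest value is +2.

+2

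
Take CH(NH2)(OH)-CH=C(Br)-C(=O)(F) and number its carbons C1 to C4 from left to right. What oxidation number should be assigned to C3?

C3 has a double bond to C (2×0 = 0), one bond to C (0), one bond to Br (+1).
Oxidation state = 0 + 0 + 1 = +1.

+1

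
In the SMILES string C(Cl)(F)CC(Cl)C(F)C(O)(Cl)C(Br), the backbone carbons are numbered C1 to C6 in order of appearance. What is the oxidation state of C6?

Count +1 for every bond to an atom more electronegative than carbon and −1 for every bond to one less electronegative; C–C bonds are 0.
C6 has one bond to C (0), one bond to Br (+1), one bond to H (-1), one bond to H (-1).
Oxidation state = 0 + 1 − 1 − 1 = -1.

-1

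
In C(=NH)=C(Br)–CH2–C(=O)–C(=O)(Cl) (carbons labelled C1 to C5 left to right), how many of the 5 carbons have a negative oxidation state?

1

Tallying each carbon's bonds:
C1: 2C, 2N → 0 + 2 = +2
C2: 3C, 1Br → 0 + 1 = +1
C3: 2C, 2H → 0 − 2 = -2
C4: 2C, 2O → 0 + 2 = +2
C5: 1C, 2O, 1Cl → 0 + 2 + 1 = +3
1 carbon (C3) meets the condition.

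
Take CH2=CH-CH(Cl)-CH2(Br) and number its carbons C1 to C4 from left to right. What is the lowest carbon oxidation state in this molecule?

-2

Count +1 for every bond to an atom more electronegative than carbon and −1 for every bond to one less electronegative; C–C bonds are 0. Tallying each carbon:
C1: 2C, 2H → 0 − 2 = -2
C2: 3C, 1H → 0 − 1 = -1
C3: 2C, 1H, 1Cl → 0 − 1 + 1 = 0
C4: 1C, 2H, 1Br → 0 − 2 + 1 = -1
The lowest value is -2.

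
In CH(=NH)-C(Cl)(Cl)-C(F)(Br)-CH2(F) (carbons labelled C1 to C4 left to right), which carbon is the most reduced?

C4

Tallying each carbon's bonds:
C1: 1C, 1H, 2N → 0 − 1 + 2 = +1
C2: 2C, 2Cl → 0 + 2 = +2
C3: 2C, 1F, 1Br → 0 + 1 + 1 = +2
C4: 1C, 2H, 1F → 0 − 2 + 1 = -1
The most reduced carbon is C4 at -1.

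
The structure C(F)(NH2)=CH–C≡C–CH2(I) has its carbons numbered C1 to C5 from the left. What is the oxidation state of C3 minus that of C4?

C3: 4C → 0 = 0
C4: 4C → 0 = 0
Difference: 0 − (0) = 0.

0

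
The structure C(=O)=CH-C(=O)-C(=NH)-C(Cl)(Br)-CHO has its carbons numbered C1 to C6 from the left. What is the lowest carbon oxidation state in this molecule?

Each bond to a more electronegative atom (O, N, halogen) counts +1, each bond to a less electronegative atom (H, metal, B, Si) counts −1, and each C–C bond counts 0. Tallying each carbon:
C1: 2C, 2O → 0 + 2 = +2
C2: 3C, 1H → 0 − 1 = -1
C3: 2C, 2O → 0 + 2 = +2
C4: 2C, 2N → 0 + 2 = +2
C5: 2C, 1Cl, 1Br → 0 + 1 + 1 = +2
C6: 1C, 1H, 2O → 0 − 1 + 2 = +1
The lowest value is -1.

-1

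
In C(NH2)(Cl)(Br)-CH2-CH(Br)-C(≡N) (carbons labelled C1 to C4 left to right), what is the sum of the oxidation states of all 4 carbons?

Tallying each carbon's bonds:
C1: 1C, 1N, 1Cl, 1Br → 0 + 1 + 1 + 1 = +3
C2: 2C, 2H → 0 − 2 = -2
C3: 2C, 1H, 1Br → 0 − 1 + 1 = 0
C4: 1C, 3N → 0 + 3 = +3
Sum = +3 − 2 + 0 + 3 = +4.

+4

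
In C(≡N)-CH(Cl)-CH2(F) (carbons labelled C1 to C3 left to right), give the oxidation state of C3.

-1

C3 has one bond to C (0), one bond to H (-1), one bond to H (-1), one bond to F (+1).
Oxidation state = 0 − 1 − 1 + 1 = -1.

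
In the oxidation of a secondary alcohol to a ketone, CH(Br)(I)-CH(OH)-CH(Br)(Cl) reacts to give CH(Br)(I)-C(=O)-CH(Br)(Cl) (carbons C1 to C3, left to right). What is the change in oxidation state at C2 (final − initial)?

Before: C2 has 2 bonds to C, 1 bond to H, 1 bond to O → oxidation state 0.
After: C2 has 2 bonds to C, 2 bonds to O → oxidation state +2.
Δ = +2 − (0) = +2, so this is an oxidation at C2.

+2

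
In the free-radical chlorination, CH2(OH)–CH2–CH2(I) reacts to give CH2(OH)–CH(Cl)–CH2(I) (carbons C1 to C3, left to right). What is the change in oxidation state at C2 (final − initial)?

+2

Before: C2 has 2 bonds to C, 2 bonds to H → oxidation state -2.
After: C2 has 2 bonds to C, 1 bond to H, 1 bond to Cl → oxidation state 0.
Δ = 0 − (-2) = +2, so this is an oxidation at C2.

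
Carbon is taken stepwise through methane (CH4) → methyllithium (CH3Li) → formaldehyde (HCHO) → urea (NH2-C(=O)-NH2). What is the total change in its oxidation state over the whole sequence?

Carbon oxidation states along the series — methane: -4, methyllithium: -4, formaldehyde: 0, urea: +4.
Net change = +4 − (-4) = +8.

+8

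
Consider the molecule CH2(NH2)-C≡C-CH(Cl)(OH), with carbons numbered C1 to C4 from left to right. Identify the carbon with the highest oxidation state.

C4

Bonds to more-electronegative neighbours contribute +1 each, bonds to H or metals contribute −1 each, and C–C bonds contribute 0. Tallying each carbon:
C1: 1C, 2H, 1N → 0 − 2 + 1 = -1
C2: 4C → 0 = 0
C3: 4C → 0 = 0
C4: 1C, 1H, 1O, 1Cl → 0 − 1 + 1 + 1 = +1
The most oxidised carbon is C4 at +1.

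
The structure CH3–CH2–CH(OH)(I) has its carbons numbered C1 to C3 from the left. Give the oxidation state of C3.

Each bond to a more electronegative atom (O, N, halogen) counts +1, each bond to a less electronegative atom (H, metal, B, Si) counts −1, and each C–C bond counts 0.
C3 has one bond to C (0), one bond to O (+1), one bond to H (-1), one bond to I (+1).
Oxidation state = 0 + 1 − 1 + 1 = +1.

+1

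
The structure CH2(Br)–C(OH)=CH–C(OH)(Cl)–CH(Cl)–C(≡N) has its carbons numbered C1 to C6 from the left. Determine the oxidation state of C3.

-1

Assign +1 per bond to O/N/halogen, −1 per bond to H or an electropositive element, and 0 per bond to carbon.
C3 has a double bond to C (2×0 = 0), one bond to C (0), one bond to H (-1).
Oxidation state = 0 + 0 − 1 = -1.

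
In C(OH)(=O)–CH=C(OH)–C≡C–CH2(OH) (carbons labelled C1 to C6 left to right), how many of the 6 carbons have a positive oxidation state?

Each bond to a more electronegative atom (O, N, halogen) counts +1, each bond to a less electronegative atom (H, metal, B, Si) counts −1, and each C–C bond counts 0. Tallying each carbon:
C1: 1C, 3O → 0 + 3 = +3
C2: 3C, 1H → 0 − 1 = -1
C3: 3C, 1O → 0 + 1 = +1
C4: 4C → 0 = 0
C5: 4C → 0 = 0
C6: 1C, 2H, 1O → 0 − 2 + 1 = -1
2 carbons (C1, C3) meet the condition.

2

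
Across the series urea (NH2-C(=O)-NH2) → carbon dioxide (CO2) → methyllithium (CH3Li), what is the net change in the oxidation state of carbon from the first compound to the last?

Carbon oxidation states along the series — urea: +4, carbon dioxide: +4, methyllithium: -4.
Net change = -4 − (+4) = -8.

-8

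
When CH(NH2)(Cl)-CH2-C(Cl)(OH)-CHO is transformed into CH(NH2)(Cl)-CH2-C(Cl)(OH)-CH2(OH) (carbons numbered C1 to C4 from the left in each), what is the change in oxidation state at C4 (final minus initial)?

Before: C4 has 1 bond to C, 1 bond to H, 2 bonds to O → oxidation state +1.
After: C4 has 1 bond to C, 2 bonds to H, 1 bond to O → oxidation state -1.
Δ = -1 − (+1) = -2, so this is a reduction at C4.

-2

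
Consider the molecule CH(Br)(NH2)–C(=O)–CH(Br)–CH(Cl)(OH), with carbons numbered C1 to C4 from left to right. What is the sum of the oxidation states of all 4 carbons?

Tallying each carbon's bonds:
C1: 1C, 1H, 1N, 1Br → 0 − 1 + 1 + 1 = +1
C2: 2C, 2O → 0 + 2 = +2
C3: 2C, 1H, 1Br → 0 − 1 + 1 = 0
C4: 1C, 1H, 1O, 1Cl → 0 − 1 + 1 + 1 = +1
Sum = +1 + 2 + 0 + 1 = +4.

+4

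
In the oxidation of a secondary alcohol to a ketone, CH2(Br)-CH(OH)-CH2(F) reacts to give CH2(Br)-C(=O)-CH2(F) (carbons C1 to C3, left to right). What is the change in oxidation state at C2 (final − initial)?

Before: C2 has 2 bonds to C, 1 bond to H, 1 bond to O → oxidation state 0.
After: C2 has 2 bonds to C, 2 bonds to O → oxidation state +2.
Δ = +2 − (0) = +2, so this is an oxidation at C2.

+2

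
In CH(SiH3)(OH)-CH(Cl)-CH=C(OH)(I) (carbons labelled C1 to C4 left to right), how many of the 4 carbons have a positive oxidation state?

1

Count +1 for every bond to an atom more electronegative than carbon and −1 for every bond to one less electronegative; C–C bonds are 0. Tallying each carbon:
C1: 1C, 1H, 1O, 1Si → 0 − 1 + 1 − 1 = -1
C2: 2C, 1H, 1Cl → 0 − 1 + 1 = 0
C3: 3C, 1H → 0 − 1 = -1
C4: 2C, 1O, 1I → 0 + 1 + 1 = +2
1 carbon (C4) meets the condition.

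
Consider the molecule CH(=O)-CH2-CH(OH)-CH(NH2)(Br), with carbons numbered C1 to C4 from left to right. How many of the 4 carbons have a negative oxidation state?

1

Tallying each carbon's bonds:
C1: 1C, 1H, 2O → 0 − 1 + 2 = +1
C2: 2C, 2H → 0 − 2 = -2
C3: 2C, 1H, 1O → 0 − 1 + 1 = 0
C4: 1C, 1H, 1N, 1Br → 0 − 1 + 1 + 1 = +1
1 carbon (C2) meets the condition.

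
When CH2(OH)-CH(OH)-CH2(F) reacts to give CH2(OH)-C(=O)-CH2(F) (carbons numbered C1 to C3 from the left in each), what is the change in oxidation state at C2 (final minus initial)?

+2

Before: C2 has 2 bonds to C, 1 bond to H, 1 bond to O → oxidation state 0.
After: C2 has 2 bonds to C, 2 bonds to O → oxidation state +2.
Δ = +2 − (0) = +2, so this is an oxidation at C2.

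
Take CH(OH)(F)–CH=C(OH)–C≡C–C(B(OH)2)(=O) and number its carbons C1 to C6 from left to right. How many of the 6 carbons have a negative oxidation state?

Assign +1 per bond to O/N/halogen, −1 per bond to H or an electropositive element, and 0 per bond to carbon. Tallying each carbon:
C1: 1C, 1H, 1O, 1F → 0 − 1 + 1 + 1 = +1
C2: 3C, 1H → 0 − 1 = -1
C3: 3C, 1O → 0 + 1 = +1
C4: 4C → 0 = 0
C5: 4C → 0 = 0
C6: 1C, 2O, 1B → 0 + 2 − 1 = +1
1 carbon (C2) meets the condition.

1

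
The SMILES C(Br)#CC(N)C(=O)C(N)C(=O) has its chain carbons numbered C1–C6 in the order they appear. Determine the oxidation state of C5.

C5 has one bond to C (0), one bond to C (0), one bond to N (+1), one bond to H (-1).
Oxidation state = 0 + 0 + 1 − 1 = 0.

0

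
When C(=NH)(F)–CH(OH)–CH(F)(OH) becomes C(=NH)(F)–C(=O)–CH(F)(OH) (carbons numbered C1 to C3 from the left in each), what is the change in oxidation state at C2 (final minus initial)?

+2

Before: C2 has 2 bonds to C, 1 bond to H, 1 bond to O → oxidation state 0.
After: C2 has 2 bonds to C, 2 bonds to O → oxidation state +2.
Δ = +2 − (0) = +2, so this is an oxidation at C2.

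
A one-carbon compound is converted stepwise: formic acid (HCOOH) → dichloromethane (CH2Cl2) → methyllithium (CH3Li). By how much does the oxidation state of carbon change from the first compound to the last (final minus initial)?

-6

Carbon oxidation states along the series — formic acid: +2, dichloromethane: 0, methyllithium: -4.
Net change = -4 − (+2) = -6.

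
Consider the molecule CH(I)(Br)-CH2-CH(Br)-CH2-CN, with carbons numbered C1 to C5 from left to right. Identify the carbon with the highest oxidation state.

Bonds to more-electronegative neighbours contribute +1 each, bonds to H or metals contribute −1 each, and C–C bonds contribute 0. Tallying each carbon:
C1: 1C, 1H, 1Br, 1I → 0 − 1 + 1 + 1 = +1
C2: 2C, 2H → 0 − 2 = -2
C3: 2C, 1H, 1Br → 0 − 1 + 1 = 0
C4: 2C, 2H → 0 − 2 = -2
C5: 1C, 3N → 0 + 3 = +3
The most oxidised carbon is C5 at +3.

C5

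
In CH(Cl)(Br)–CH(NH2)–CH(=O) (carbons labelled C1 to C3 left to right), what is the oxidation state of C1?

+1

Each bond to a more electronegative atom (O, N, halogen) counts +1, each bond to a less electronegative atom (H, metal, B, Si) counts −1, and each C–C bond counts 0.
C1 has one bond to C (0), one bond to Cl (+1), one bond to Br (+1), one bond to H (-1).
Oxidation state = 0 + 1 + 1 − 1 = +1.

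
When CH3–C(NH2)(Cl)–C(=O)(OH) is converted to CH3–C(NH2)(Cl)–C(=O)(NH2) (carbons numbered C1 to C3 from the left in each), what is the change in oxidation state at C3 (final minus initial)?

0

Before: C3 has 1 bond to C, 3 bonds to O → oxidation state +3.
After: C3 has 1 bond to C, 2 bonds to O, 1 bond to N → oxidation state +3.
Δ = +3 − (+3) = 0, so no net redox change at C3.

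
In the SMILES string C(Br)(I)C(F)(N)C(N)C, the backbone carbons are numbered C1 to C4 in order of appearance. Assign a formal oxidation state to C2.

+2

C2 has one bond to C (0), one bond to C (0), one bond to F (+1), one bond to N (+1).
Oxidation state = 0 + 0 + 1 + 1 = +2.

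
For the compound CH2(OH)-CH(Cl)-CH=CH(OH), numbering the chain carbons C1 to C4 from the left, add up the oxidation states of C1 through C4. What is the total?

Each bond to a more electronegative atom (O, N, halogen) counts +1, each bond to a less electronegative atom (H, metal, B, Si) counts −1, and each C–C bond counts 0. Tallying each carbon:
C1: 1C, 2H, 1O → 0 − 2 + 1 = -1
C2: 2C, 1H, 1Cl → 0 − 1 + 1 = 0
C3: 3C, 1H → 0 − 1 = -1
C4: 2C, 1H, 1O → 0 − 1 + 1 = 0
Sum = -1 + 0 − 1 + 0 = -2.

-2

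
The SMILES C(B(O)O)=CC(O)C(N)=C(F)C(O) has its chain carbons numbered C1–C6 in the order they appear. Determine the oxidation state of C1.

Assign +1 per bond to O/N/halogen, −1 per bond to H or an electropositive element, and 0 per bond to carbon.
C1 has a double bond to C (2×0 = 0), one bond to H (-1), one bond to B (-1).
Oxidation state = 0 − 1 − 1 = -2.

-2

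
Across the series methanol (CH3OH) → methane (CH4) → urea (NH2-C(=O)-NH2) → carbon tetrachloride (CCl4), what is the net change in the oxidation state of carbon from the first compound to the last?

+6

Carbon oxidation states along the series — methanol: -2, methane: -4, urea: +4, carbon tetrachloride: +4.
Net change = +4 − (-2) = +6.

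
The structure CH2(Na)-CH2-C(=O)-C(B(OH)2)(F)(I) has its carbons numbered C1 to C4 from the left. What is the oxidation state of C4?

+1

C4 has one bond to C (0), one bond to B (-1), one bond to F (+1), one bond to I (+1).
Oxidation state = 0 − 1 + 1 + 1 = +1.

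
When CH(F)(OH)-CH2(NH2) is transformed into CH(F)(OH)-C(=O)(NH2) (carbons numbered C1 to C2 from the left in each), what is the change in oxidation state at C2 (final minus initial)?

Before: C2 has 1 bond to C, 2 bonds to H, 1 bond to N → oxidation state -1.
After: C2 has 1 bond to C, 2 bonds to O, 1 bond to N → oxidation state +3.
Δ = +3 − (-1) = +4, so this is an oxidation at C2.

+4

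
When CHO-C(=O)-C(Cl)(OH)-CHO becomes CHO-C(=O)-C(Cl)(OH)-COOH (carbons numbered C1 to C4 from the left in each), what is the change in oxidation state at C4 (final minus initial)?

Before: C4 has 1 bond to C, 1 bond to H, 2 bonds to O → oxidation state +1.
After: C4 has 1 bond to C, 3 bonds to O → oxidation state +3.
Δ = +3 − (+1) = +2, so this is an oxidation at C4.

+2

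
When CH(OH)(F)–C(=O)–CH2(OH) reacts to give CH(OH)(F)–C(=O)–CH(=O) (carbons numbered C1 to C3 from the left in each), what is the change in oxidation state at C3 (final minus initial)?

+2

Before: C3 has 1 bond to C, 2 bonds to H, 1 bond to O → oxidation state -1.
After: C3 has 1 bond to C, 1 bond to H, 2 bonds to O → oxidation state +1.
Δ = +1 − (-1) = +2, so this is an oxidation at C3.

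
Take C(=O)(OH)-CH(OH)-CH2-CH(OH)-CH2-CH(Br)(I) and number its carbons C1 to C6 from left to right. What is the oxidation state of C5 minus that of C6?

C5: 2C, 2H → 0 − 2 = -2
C6: 1C, 1H, 1Br, 1I → 0 − 1 + 1 + 1 = +1
Difference: -2 − (+1) = -3.

-3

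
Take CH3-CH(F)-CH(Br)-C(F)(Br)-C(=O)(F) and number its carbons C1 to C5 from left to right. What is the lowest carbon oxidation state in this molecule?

Assign +1 per bond to O/N/halogen, −1 per bond to H or an electropositive element, and 0 per bond to carbon. Tallying each carbon:
C1: 1C, 3H → 0 − 3 = -3
C2: 2C, 1H, 1F → 0 − 1 + 1 = 0
C3: 2C, 1H, 1Br → 0 − 1 + 1 = 0
C4: 2C, 1F, 1Br → 0 + 1 + 1 = +2
C5: 1C, 2O, 1F → 0 + 2 + 1 = +3
The lowest value is -3.

-3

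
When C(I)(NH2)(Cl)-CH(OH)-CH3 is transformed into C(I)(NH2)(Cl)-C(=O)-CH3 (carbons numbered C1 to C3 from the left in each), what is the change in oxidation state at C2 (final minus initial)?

+2

Before: C2 has 2 bonds to C, 1 bond to H, 1 bond to O → oxidation state 0.
After: C2 has 2 bonds to C, 2 bonds to O → oxidation state +2.
Δ = +2 − (0) = +2, so this is an oxidation at C2.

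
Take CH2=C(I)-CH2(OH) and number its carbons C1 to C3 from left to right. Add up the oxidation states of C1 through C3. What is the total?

Count +1 for every bond to an atom more electronegative than carbon and −1 for every bond to one less electronegative; C–C bonds are 0. Tallying each carbon:
C1: 2C, 2H → 0 − 2 = -2
C2: 3C, 1I → 0 + 1 = +1
C3: 1C, 2H, 1O → 0 − 2 + 1 = -1
Sum = -2 + 1 − 1 = -2.

-2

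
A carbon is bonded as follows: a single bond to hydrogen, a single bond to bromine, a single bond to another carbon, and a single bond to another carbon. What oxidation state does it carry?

0

The carbon has one bond to C (0), one bond to C (0), one bond to H (-1), one bond to Br (+1).
Oxidation state = 0 + 0 − 1 + 1 = 0.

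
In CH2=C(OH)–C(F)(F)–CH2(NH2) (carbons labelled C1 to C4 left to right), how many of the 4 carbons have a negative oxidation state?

Assign +1 per bond to O/N/halogen, −1 per bond to H or an electropositive element, and 0 per bond to carbon. Tallying each carbon:
C1: 2C, 2H → 0 − 2 = -2
C2: 3C, 1O → 0 + 1 = +1
C3: 2C, 2F → 0 + 2 = +2
C4: 1C, 2H, 1N → 0 − 2 + 1 = -1
2 carbons (C1, C4) meet the condition.

2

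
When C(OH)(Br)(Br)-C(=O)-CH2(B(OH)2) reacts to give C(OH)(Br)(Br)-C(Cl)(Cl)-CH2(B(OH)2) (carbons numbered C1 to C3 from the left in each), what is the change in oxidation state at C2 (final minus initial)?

Before: C2 has 2 bonds to C, 2 bonds to O → oxidation state +2.
After: C2 has 2 bonds to C, 2 bonds to Cl → oxidation state +2.
Δ = +2 − (+2) = 0, so no net redox change at C2.

0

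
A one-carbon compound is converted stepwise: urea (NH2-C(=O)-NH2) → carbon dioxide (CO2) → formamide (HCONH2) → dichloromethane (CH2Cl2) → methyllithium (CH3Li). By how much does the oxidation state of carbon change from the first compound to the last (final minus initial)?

-8

Carbon oxidation states along the series — urea: +4, carbon dioxide: +4, formamide: +2, dichloromethane: 0, methyllithium: -4.
Net change = -4 − (+4) = -8.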